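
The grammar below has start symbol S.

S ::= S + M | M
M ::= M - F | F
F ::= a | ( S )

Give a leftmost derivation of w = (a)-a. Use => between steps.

S => M   [S ::= M]
M => M-F   [M ::= M - F]
M-F => F-F   [M ::= F]
F-F => (S)-F   [F ::= ( S )]
(S)-F => (M)-F   [S ::= M]
(M)-F => (F)-F   [M ::= F]
(F)-F => (a)-F   [F ::= a]
(a)-F => (a)-a   [F ::= a]

S => M => M-F => F-F => (S)-F => (M)-F => (F)-F => (a)-F => (a)-a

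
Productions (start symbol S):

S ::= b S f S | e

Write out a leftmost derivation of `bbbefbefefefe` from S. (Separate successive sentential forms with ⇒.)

S ⇒ bSfS ⇒ bbSfSfS ⇒ bbbSfSfSfS ⇒ bbbefSfSfS ⇒ bbbefbSfSfSfS ⇒ bbbefbefSfSfS ⇒ bbbefbefefSfS ⇒ bbbefbefefefS ⇒ bbbefbefefefe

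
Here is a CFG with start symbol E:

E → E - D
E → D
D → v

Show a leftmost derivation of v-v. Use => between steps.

E => E-D   [E → E - D]
E-D => D-D   [E → D]
D-D => v-D   [D → v]
v-D => v-v   [D → v]

E => E-D => D-D => v-D => v-v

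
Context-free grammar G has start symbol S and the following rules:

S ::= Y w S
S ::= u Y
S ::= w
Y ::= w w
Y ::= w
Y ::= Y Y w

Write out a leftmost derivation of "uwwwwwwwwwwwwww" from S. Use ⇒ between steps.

S ⇒ uY   [S ::= u Y]
uY ⇒ uYYw   [Y ::= Y Y w]
uYYw ⇒ uYYwYw   [Y ::= Y Y w]
uYYwYw ⇒ uYYwYwYw   [Y ::= Y Y w]
uYYwYwYw ⇒ uwwYwYwYw   [Y ::= w w]
uwwYwYwYw ⇒ uwwYYwwYwYw   [Y ::= Y Y w]
uwwYYwwYwYw ⇒ uwwwYwwYwYw   [Y ::= w]
uwwwYwwYwYw ⇒ uwwwwwwwYwYw   [Y ::= w w]
uwwwwwwwYwYw ⇒ uwwwwwwwwwYw   [Y ::= w]
uwwwwwwwwwYw ⇒ uwwwwwwwwwYYww   [Y ::= Y Y w]
uwwwwwwwwwYYww ⇒ uwwwwwwwwwwYww   [Y ::= w]
uwwwwwwwwwwYww ⇒ uwwwwwwwwwwwwww   [Y ::= w w]

S ⇒ uY ⇒ uYYw ⇒ uYYwYw ⇒ uYYwYwYw ⇒ uwwYwYwYw ⇒ uwwYYwwYwYw ⇒ uwwwYwwYwYw ⇒ uwwwwwwwYwYw ⇒ uwwwwwwwwwYw ⇒ uwwwwwwwwwYYww ⇒ uwwwwwwwwwwYww ⇒ uwwwwwwwwwwwwww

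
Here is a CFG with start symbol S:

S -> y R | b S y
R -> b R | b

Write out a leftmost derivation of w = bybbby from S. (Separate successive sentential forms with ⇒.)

S ⇒ bSy   [S -> b S y]
bSy ⇒ byRy   [S -> y R]
byRy ⇒ bybRy   [R -> b R]
bybRy ⇒ bybbRy   [R -> b R]
bybbRy ⇒ bybbby   [R -> b]

S ⇒ bSy ⇒ byRy ⇒ bybRy ⇒ bybbRy ⇒ bybbby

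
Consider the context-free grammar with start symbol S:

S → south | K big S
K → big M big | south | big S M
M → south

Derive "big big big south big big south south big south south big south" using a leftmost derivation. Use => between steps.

S => K big S => big S M big S => big K big S M big S => big big S M big S M big S => big big K big S M big S M big S => big big big M big big S M big S M big S => big big big south big big S M big S M big S => big big big south big big south M big S M big S => big big big south big big south south big S M big S => big big big south big big south south big south M big S => big big big south big big south south big south south big S => big big big south big big south south big south south big south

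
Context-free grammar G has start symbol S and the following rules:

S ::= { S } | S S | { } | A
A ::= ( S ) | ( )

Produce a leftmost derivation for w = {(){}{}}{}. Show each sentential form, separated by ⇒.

S ⇒ SS   [S ::= S S]
SS ⇒ {S}S   [S ::= { S }]
{S}S ⇒ {SS}S   [S ::= S S]
{SS}S ⇒ {SSS}S   [S ::= S S]
{SSS}S ⇒ {ASS}S   [S ::= A]
{ASS}S ⇒ {()SS}S   [A ::= ( )]
{()SS}S ⇒ {(){}S}S   [S ::= { }]
{(){}S}S ⇒ {(){}{}}S   [S ::= { }]
{(){}{}}S ⇒ {(){}{}}{}   [S ::= { }]

S ⇒ SS ⇒ {S}S ⇒ {SS}S ⇒ {SSS}S ⇒ {ASS}S ⇒ {()SS}S ⇒ {(){}S}S ⇒ {(){}{}}S ⇒ {(){}{}}{}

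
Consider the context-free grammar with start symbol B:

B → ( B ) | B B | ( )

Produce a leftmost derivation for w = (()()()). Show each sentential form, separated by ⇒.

B ⇒ (B)   [B → ( B )]
(B) ⇒ (BB)   [B → B B]
(BB) ⇒ (BBB)   [B → B B]
(BBB) ⇒ (()BB)   [B → ( )]
(()BB) ⇒ (()()B)   [B → ( )]
(()()B) ⇒ (()()())   [B → ( )]

B ⇒ (B) ⇒ (BB) ⇒ (BBB) ⇒ (()BB) ⇒ (()()B) ⇒ (()()())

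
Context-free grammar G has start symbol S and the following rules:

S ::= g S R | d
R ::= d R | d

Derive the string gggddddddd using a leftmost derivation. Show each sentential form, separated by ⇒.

S ⇒ gSR   [S ::= g S R]
gSR ⇒ ggSRR   [S ::= g S R]
ggSRR ⇒ gggSRRR   [S ::= g S R]
gggSRRR ⇒ gggdRRR   [S ::= d]
gggdRRR ⇒ gggddRRR   [R ::= d R]
gggddRRR ⇒ gggdddRR   [R ::= d]
gggdddRR ⇒ gggddddR   [R ::= d]
gggddddR ⇒ gggdddddR   [R ::= d R]
gggdddddR ⇒ gggddddddR   [R ::= d R]
gggddddddR ⇒ gggddddddd   [R ::= d]

S⇒gSR⇒ggSRR⇒gggSRRR⇒gggdRRR⇒gggddRRR⇒gggdddRR⇒gggddddR⇒gggdddddR⇒gggddddddR⇒gggddddddd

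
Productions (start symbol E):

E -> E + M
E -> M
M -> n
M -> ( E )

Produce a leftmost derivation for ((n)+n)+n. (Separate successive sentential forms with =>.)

E => E+M   [E -> E + M]
E+M => M+M   [E -> M]
M+M => (E)+M   [M -> ( E )]
(E)+M => (E+M)+M   [E -> E + M]
(E+M)+M => (M+M)+M   [E -> M]
(M+M)+M => ((E)+M)+M   [M -> ( E )]
((E)+M)+M => ((M)+M)+M   [E -> M]
((M)+M)+M => ((n)+M)+M   [M -> n]
((n)+M)+M => ((n)+n)+M   [M -> n]
((n)+n)+M => ((n)+n)+n   [M -> n]

E => E+M => M+M => (E)+M => (E+M)+M => (M+M)+M => ((E)+M)+M => ((M)+M)+M => ((n)+M)+M => ((n)+n)+M => ((n)+n)+n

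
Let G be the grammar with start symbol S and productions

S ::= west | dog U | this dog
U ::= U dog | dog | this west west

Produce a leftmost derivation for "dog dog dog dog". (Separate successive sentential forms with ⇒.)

S ⇒ dog U   [S ::= dog U]
dog U ⇒ dog U dog   [U ::= U dog]
dog U dog ⇒ dog U dog dog   [U ::= U dog]
dog U dog dog ⇒ dog dog dog dog   [U ::= dog]

S ⇒ dog U ⇒ dog U dog ⇒ dog U dog dog ⇒ dog dog dog dog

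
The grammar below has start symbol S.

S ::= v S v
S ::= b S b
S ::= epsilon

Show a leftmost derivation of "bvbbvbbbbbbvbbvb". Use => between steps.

S => bSb   [S ::= b S b]
bSb => bvSvb   [S ::= v S v]
bvSvb => bvbSbvb   [S ::= b S b]
bvbSbvb => bvbbSbbvb   [S ::= b S b]
bvbbSbbvb => bvbbvSvbbvb   [S ::= v S v]
bvbbvSvbbvb => bvbbvbSbvbbvb   [S ::= b S b]
bvbbvbSbvbbvb => bvbbvbbSbbvbbvb   [S ::= b S b]
bvbbvbbSbbvbbvb => bvbbvbbbSbbbvbbvb   [S ::= b S b]
bvbbvbbbSbbbvbbvb => bvbbvbbbbbbvbbvb   [S ::= epsilon]

S => bSb => bvSvb => bvbSbvb => bvbbSbbvb => bvbbvSvbbvb => bvbbvbSbvbbvb => bvbbvbbSbbvbbvb => bvbbvbbbSbbbvbbvb => bvbbvbbbbbbvbbvb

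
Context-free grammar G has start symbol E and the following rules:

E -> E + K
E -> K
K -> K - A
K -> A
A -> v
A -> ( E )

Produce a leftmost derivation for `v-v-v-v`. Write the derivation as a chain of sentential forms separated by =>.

E => K   [E -> K]
K => K-A   [K -> K - A]
K-A => K-A-A   [K -> K - A]
K-A-A => K-A-A-A   [K -> K - A]
K-A-A-A => A-A-A-A   [K -> A]
A-A-A-A => v-A-A-A   [A -> v]
v-A-A-A => v-v-A-A   [A -> v]
v-v-A-A => v-v-v-A   [A -> v]
v-v-v-A => v-v-v-v   [A -> v]

E => K => K-A => K-A-A => K-A-A-A => A-A-A-A => v-A-A-A => v-v-A-A => v-v-v-A => v-v-v-v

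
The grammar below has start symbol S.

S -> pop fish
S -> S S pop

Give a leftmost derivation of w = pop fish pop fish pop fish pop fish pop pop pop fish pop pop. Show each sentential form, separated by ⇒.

S ⇒ S S pop   [S -> S S pop]
S S pop ⇒ pop fish S pop   [S -> pop fish]
pop fish S pop ⇒ pop fish S S pop pop   [S -> S S pop]
pop fish S S pop pop ⇒ pop fish S S pop S pop pop   [S -> S S pop]
pop fish S S pop S pop pop ⇒ pop fish pop fish S pop S pop pop   [S -> pop fish]
pop fish pop fish S pop S pop pop ⇒ pop fish pop fish S S pop pop S pop pop   [S -> S S pop]
pop fish pop fish S S pop pop S pop pop ⇒ pop fish pop fish pop fish S pop pop S pop pop   [S -> pop fish]
pop fish pop fish pop fish S pop pop S pop pop ⇒ pop fish pop fish pop fish pop fish pop pop S pop pop   [S -> pop fish]
pop fish pop fish pop fish pop fish pop pop S pop pop ⇒ pop fish pop fish pop fish pop fish pop pop pop fish pop pop   [S -> pop fish]

S ⇒ S S pop ⇒ pop fish S pop ⇒ pop fish S S pop pop ⇒ pop fish S S pop S pop pop ⇒ pop fish pop fish S pop S pop pop ⇒ pop fish pop fish S S pop pop S pop pop ⇒ pop fish pop fish pop fish S pop pop S pop pop ⇒ pop fish pop fish pop fish pop fish pop pop S pop pop ⇒ pop fish pop fish pop fish pop fish pop pop pop fish pop pop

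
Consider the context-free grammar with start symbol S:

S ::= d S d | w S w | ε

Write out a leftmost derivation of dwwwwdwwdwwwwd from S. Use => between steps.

S=>dSd=>dwSwd=>dwwSwwd=>dwwwSwwwd=>dwwwwSwwwwd=>dwwwwdSdwwwwd=>dwwwwdwSwdwwwwd=>dwwwwdwwdwwwwd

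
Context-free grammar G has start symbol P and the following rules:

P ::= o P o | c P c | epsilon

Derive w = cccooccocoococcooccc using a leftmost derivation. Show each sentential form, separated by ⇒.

P ⇒ cPc   [P ::= c P c]
cPc ⇒ ccPcc   [P ::= c P c]
ccPcc ⇒ cccPccc   [P ::= c P c]
cccPccc ⇒ cccoPoccc   [P ::= o P o]
cccoPoccc ⇒ cccooPooccc   [P ::= o P o]
cccooPooccc ⇒ cccoocPcooccc   [P ::= c P c]
cccoocPcooccc ⇒ cccooccPccooccc   [P ::= c P c]
cccooccPccooccc ⇒ cccooccoPoccooccc   [P ::= o P o]
cccooccoPoccooccc ⇒ cccooccocPcoccooccc   [P ::= c P c]
cccooccocPcoccooccc ⇒ cccooccocoPococcooccc   [P ::= o P o]
cccooccocoPococcooccc ⇒ cccooccocoococcooccc   [P ::= epsilon]

P⇒cPc⇒ccPcc⇒cccPccc⇒cccoPoccc⇒cccooPooccc⇒cccoocPcooccc⇒cccooccPccooccc⇒cccooccoPoccooccc⇒cccooccocPcoccooccc⇒cccooccocoPococcooccc⇒cccooccocoococcooccc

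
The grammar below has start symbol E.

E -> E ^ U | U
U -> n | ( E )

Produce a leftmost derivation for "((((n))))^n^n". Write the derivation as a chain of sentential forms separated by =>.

E => E^U   [E -> E ^ U]
E^U => E^U^U   [E -> E ^ U]
E^U^U => U^U^U   [E -> U]
U^U^U => (E)^U^U   [U -> ( E )]
(E)^U^U => (U)^U^U   [E -> U]
(U)^U^U => ((E))^U^U   [U -> ( E )]
((E))^U^U => ((U))^U^U   [E -> U]
((U))^U^U => (((E)))^U^U   [U -> ( E )]
(((E)))^U^U => (((U)))^U^U   [E -> U]
(((U)))^U^U => ((((E))))^U^U   [U -> ( E )]
((((E))))^U^U => ((((U))))^U^U   [E -> U]
((((U))))^U^U => ((((n))))^U^U   [U -> n]
((((n))))^U^U => ((((n))))^n^U   [U -> n]
((((n))))^n^U => ((((n))))^n^n   [U -> n]

E => E^U => E^U^U => U^U^U => (E)^U^U => (U)^U^U => ((E))^U^U => ((U))^U^U => (((E)))^U^U => (((U)))^U^U => ((((E))))^U^U => ((((U))))^U^U => ((((n))))^U^U => ((((n))))^n^U => ((((n))))^n^n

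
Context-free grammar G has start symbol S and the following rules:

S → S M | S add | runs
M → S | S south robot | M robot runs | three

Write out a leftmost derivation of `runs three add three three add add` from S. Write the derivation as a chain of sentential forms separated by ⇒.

S ⇒ S add ⇒ S add add ⇒ S M add add ⇒ S M M add add ⇒ S add M M add add ⇒ S M add M M add add ⇒ runs M add M M add add ⇒ runs three add M M add add ⇒ runs three add three M add add ⇒ runs three add three three add add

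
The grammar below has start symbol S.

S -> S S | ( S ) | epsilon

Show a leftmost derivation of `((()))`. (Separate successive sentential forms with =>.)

S=>(S)=>((S))=>((SS))=>(((S)S))=>((()S))=>((()))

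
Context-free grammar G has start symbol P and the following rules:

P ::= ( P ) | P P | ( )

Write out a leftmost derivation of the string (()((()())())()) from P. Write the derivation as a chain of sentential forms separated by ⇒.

P ⇒ (P) ⇒ (PP) ⇒ (()P) ⇒ (()PP) ⇒ (()(P)P) ⇒ (()(PP)P) ⇒ (()((P)P)P) ⇒ (()((PP)P)P) ⇒ (()((()P)P)P) ⇒ (()((()())P)P) ⇒ (()((()())())P) ⇒ (()((()())())())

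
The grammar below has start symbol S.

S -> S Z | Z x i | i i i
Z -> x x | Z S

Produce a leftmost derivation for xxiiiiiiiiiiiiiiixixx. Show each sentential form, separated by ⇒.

S ⇒ SZ ⇒ ZxiZ ⇒ ZSxiZ ⇒ ZSSxiZ ⇒ ZSSSxiZ ⇒ ZSSSSxiZ ⇒ ZSSSSSxiZ ⇒ xxSSSSSxiZ ⇒ xxiiiSSSSxiZ ⇒ xxiiiiiiSSSxiZ ⇒ xxiiiiiiiiiSSxiZ ⇒ xxiiiiiiiiiiiiSxiZ ⇒ xxiiiiiiiiiiiiiiixiZ ⇒ xxiiiiiiiiiiiiiiixixx

S ⇒ SZ   [S -> S Z]
SZ ⇒ ZxiZ   [S -> Z x i]
ZxiZ ⇒ ZSxiZ   [Z -> Z S]
ZSxiZ ⇒ ZSSxiZ   [Z -> Z S]
ZSSxiZ ⇒ ZSSSxiZ   [Z -> Z S]
ZSSSxiZ ⇒ ZSSSSxiZ   [Z -> Z S]
ZSSSSxiZ ⇒ ZSSSSSxiZ   [Z -> Z S]
ZSSSSSxiZ ⇒ xxSSSSSxiZ   [Z -> x x]
xxSSSSSxiZ ⇒ xxiiiSSSSxiZ   [S -> i i i]
xxiiiSSSSxiZ ⇒ xxiiiiiiSSSxiZ   [S -> i i i]
xxiiiiiiSSSxiZ ⇒ xxiiiiiiiiiSSxiZ   [S -> i i i]
xxiiiiiiiiiSSxiZ ⇒ xxiiiiiiiiiiiiSxiZ   [S -> i i i]
xxiiiiiiiiiiiiSxiZ ⇒ xxiiiiiiiiiiiiiiixiZ   [S -> i i i]
xxiiiiiiiiiiiiiiixiZ ⇒ xxiiiiiiiiiiiiiiixixx   [Z -> x x]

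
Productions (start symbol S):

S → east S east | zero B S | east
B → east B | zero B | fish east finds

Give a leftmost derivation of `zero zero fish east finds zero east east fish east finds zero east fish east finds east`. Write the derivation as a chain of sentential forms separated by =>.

S => zero B S => zero zero B S => zero zero fish east finds S => zero zero fish east finds zero B S => zero zero fish east finds zero east B S => zero zero fish east finds zero east east B S => zero zero fish east finds zero east east fish east finds S => zero zero fish east finds zero east east fish east finds zero B S => zero zero fish east finds zero east east fish east finds zero east B S => zero zero fish east finds zero east east fish east finds zero east fish east finds S => zero zero fish east finds zero east east fish east finds zero east fish east finds east

S => zero B S   [S → zero B S]
zero B S => zero zero B S   [B → zero B]
zero zero B S => zero zero fish east finds S   [B → fish east finds]
zero zero fish east finds S => zero zero fish east finds zero B S   [S → zero B S]
zero zero fish east finds zero B S => zero zero fish east finds zero east B S   [B → east B]
zero zero fish east finds zero east B S => zero zero fish east finds zero east east B S   [B → east B]
zero zero fish east finds zero east east B S => zero zero fish east finds zero east east fish east finds S   [B → fish east finds]
zero zero fish east finds zero east east fish east finds S => zero zero fish east finds zero east east fish east finds zero B S   [S → zero B S]
zero zero fish east finds zero east east fish east finds zero B S => zero zero fish east finds zero east east fish east finds zero east B S   [B → east B]
zero zero fish east finds zero east east fish east finds zero east B S => zero zero fish east finds zero east east fish east finds zero east fish east finds S   [B → fish east finds]
zero zero fish east finds zero east east fish east finds zero east fish east finds S => zero zero fish east finds zero east east fish east finds zero east fish east finds east   [S → east]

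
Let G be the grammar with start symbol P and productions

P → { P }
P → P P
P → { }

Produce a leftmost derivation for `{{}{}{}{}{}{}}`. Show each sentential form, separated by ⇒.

P ⇒ {P} ⇒ {PP} ⇒ {PPP} ⇒ {PPPP} ⇒ {PPPPP} ⇒ {PPPPPP} ⇒ {{}PPPPP} ⇒ {{}{}PPPP} ⇒ {{}{}{}PPP} ⇒ {{}{}{}{}PP} ⇒ {{}{}{}{}{}P} ⇒ {{}{}{}{}{}{}}

P ⇒ {P}   [P → { P }]
{P} ⇒ {PP}   [P → P P]
{PP} ⇒ {PPP}   [P → P P]
{PPP} ⇒ {PPPP}   [P → P P]
{PPPP} ⇒ {PPPPP}   [P → P P]
{PPPPP} ⇒ {PPPPPP}   [P → P P]
{PPPPPP} ⇒ {{}PPPPP}   [P → { }]
{{}PPPPP} ⇒ {{}{}PPPP}   [P → { }]
{{}{}PPPP} ⇒ {{}{}{}PPP}   [P → { }]
{{}{}{}PPP} ⇒ {{}{}{}{}PP}   [P → { }]
{{}{}{}{}PP} ⇒ {{}{}{}{}{}P}   [P → { }]
{{}{}{}{}{}P} ⇒ {{}{}{}{}{}{}}   [P → { }]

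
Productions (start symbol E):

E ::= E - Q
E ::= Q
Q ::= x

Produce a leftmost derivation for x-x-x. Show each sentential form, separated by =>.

E => E-Q => E-Q-Q => Q-Q-Q => x-Q-Q => x-x-Q => x-x-x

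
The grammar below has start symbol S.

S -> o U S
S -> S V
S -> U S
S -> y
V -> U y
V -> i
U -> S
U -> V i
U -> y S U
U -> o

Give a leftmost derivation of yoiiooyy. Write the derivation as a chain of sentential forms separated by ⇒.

S⇒SV⇒yV⇒yUy⇒ySy⇒yoUSy⇒yoViSy⇒yoiiSy⇒yoiioUSy⇒yoiiooSy⇒yoiiooyy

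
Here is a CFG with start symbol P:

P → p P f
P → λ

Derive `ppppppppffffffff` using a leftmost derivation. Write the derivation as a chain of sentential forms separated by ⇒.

P ⇒ pPf ⇒ ppPff ⇒ pppPfff ⇒ ppppPffff ⇒ pppppPfffff ⇒ ppppppPffffff ⇒ pppppppPfffffff ⇒ ppppppppPffffffff ⇒ ppppppppffffffff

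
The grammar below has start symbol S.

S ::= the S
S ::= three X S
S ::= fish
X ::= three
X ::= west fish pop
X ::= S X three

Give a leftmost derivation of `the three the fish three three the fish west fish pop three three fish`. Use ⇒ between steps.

S ⇒ the S   [S ::= the S]
the S ⇒ the three X S   [S ::= three X S]
the three X S ⇒ the three S X three S   [X ::= S X three]
the three S X three S ⇒ the three the S X three S   [S ::= the S]
the three the S X three S ⇒ the three the fish X three S   [S ::= fish]
the three the fish X three S ⇒ the three the fish S X three three S   [X ::= S X three]
the three the fish S X three three S ⇒ the three the fish three X S X three three S   [S ::= three X S]
the three the fish three X S X three three S ⇒ the three the fish three three S X three three S   [X ::= three]
the three the fish three three S X three three S ⇒ the three the fish three three the S X three three S   [S ::= the S]
the three the fish three three the S X three three S ⇒ the three the fish three three the fish X three three S   [S ::= fish]
the three the fish three three the fish X three three S ⇒ the three the fish three three the fish west fish pop three three S   [X ::= west fish pop]
the three the fish three three the fish west fish pop three three S ⇒ the three the fish three three the fish west fish pop three three fish   [S ::= fish]

S ⇒ the S ⇒ the three X S ⇒ the three S X three S ⇒ the three the S X three S ⇒ the three the fish X three S ⇒ the three the fish S X three three S ⇒ the three the fish three X S X three three S ⇒ the three the fish three three S X three three S ⇒ the three the fish three three the S X three three S ⇒ the three the fish three three the fish X three three S ⇒ the three the fish three three the fish west fish pop three three S ⇒ the three the fish three three the fish west fish pop three three fish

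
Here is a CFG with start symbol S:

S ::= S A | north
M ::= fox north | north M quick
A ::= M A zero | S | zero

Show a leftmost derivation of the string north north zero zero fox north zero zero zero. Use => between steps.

S => S A => north A => north S => north S A => north S A A => north S A A A => north S A A A A => north north A A A A => north north zero A A A => north north zero zero A A => north north zero zero M A zero A => north north zero zero fox north A zero A => north north zero zero fox north zero zero A => north north zero zero fox north zero zero zero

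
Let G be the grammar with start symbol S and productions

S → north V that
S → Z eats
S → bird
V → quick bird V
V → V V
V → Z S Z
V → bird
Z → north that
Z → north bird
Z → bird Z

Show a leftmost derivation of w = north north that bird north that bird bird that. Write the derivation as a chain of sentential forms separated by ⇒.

S ⇒ north V that ⇒ north V V that ⇒ north V V V that ⇒ north Z S Z V V that ⇒ north north that S Z V V that ⇒ north north that bird Z V V that ⇒ north north that bird north that V V that ⇒ north north that bird north that bird V that ⇒ north north that bird north that bird bird that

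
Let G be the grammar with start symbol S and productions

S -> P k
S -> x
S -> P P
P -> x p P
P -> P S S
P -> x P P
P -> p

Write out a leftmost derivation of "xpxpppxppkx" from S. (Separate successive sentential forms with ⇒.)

S ⇒ PP ⇒ xpPP ⇒ xpxpPP ⇒ xpxppP ⇒ xpxppPSS ⇒ xpxpppSS ⇒ xpxpppPkS ⇒ xpxpppxpPkS ⇒ xpxpppxppkS ⇒ xpxpppxppkx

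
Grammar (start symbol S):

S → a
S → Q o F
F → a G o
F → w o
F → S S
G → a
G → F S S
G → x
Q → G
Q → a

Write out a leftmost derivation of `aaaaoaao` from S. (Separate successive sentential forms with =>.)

S=>QoF=>GoF=>FSSoF=>SSSSoF=>aSSSoF=>aaSSoF=>aaaSoF=>aaaaoF=>aaaaoaGo=>aaaaoaao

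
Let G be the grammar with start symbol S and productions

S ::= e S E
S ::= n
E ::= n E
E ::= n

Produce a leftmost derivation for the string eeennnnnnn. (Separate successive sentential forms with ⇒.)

S ⇒ eSE   [S ::= e S E]
eSE ⇒ eeSEE   [S ::= e S E]
eeSEE ⇒ eeeSEEE   [S ::= e S E]
eeeSEEE ⇒ eeenEEE   [S ::= n]
eeenEEE ⇒ eeennEE   [E ::= n]
eeennEE ⇒ eeennnE   [E ::= n]
eeennnE ⇒ eeennnnE   [E ::= n E]
eeennnnE ⇒ eeennnnnE   [E ::= n E]
eeennnnnE ⇒ eeennnnnnE   [E ::= n E]
eeennnnnnE ⇒ eeennnnnnn   [E ::= n]

S ⇒ eSE ⇒ eeSEE ⇒ eeeSEEE ⇒ eeenEEE ⇒ eeennEE ⇒ eeennnE ⇒ eeennnnE ⇒ eeennnnnE ⇒ eeennnnnnE ⇒ eeennnnnnn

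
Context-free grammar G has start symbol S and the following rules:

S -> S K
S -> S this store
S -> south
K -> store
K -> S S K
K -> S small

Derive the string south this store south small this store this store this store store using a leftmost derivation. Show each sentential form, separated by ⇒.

S ⇒ S K ⇒ S this store K ⇒ S this store this store K ⇒ S this store this store this store K ⇒ S K this store this store this store K ⇒ S this store K this store this store this store K ⇒ south this store K this store this store this store K ⇒ south this store S small this store this store this store K ⇒ south this store south small this store this store this store K ⇒ south this store south small this store this store this store store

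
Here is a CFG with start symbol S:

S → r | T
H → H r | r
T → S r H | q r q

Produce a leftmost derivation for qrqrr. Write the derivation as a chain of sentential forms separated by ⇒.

S ⇒ T ⇒ SrH ⇒ TrH ⇒ qrqrH ⇒ qrqrr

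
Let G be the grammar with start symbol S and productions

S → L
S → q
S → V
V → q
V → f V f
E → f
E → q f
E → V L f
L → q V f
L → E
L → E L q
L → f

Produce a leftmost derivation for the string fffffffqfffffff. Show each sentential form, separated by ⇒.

S⇒V⇒fVf⇒ffVff⇒fffVfff⇒ffffVffff⇒fffffVfffff⇒ffffffVffffff⇒fffffffVfffffff⇒fffffffqfffffff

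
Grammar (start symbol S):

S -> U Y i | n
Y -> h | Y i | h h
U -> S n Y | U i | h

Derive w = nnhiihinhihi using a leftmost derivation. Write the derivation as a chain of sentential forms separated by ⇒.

S ⇒ UYi ⇒ UiYi ⇒ SnYiYi ⇒ UYinYiYi ⇒ SnYYinYiYi ⇒ nnYYinYiYi ⇒ nnYiYinYiYi ⇒ nnYiiYinYiYi ⇒ nnhiiYinYiYi ⇒ nnhiihinYiYi ⇒ nnhiihinhiYi ⇒ nnhiihinhihi

S ⇒ UYi   [S -> U Y i]
UYi ⇒ UiYi   [U -> U i]
UiYi ⇒ SnYiYi   [U -> S n Y]
SnYiYi ⇒ UYinYiYi   [S -> U Y i]
UYinYiYi ⇒ SnYYinYiYi   [U -> S n Y]
SnYYinYiYi ⇒ nnYYinYiYi   [S -> n]
nnYYinYiYi ⇒ nnYiYinYiYi   [Y -> Y i]
nnYiYinYiYi ⇒ nnYiiYinYiYi   [Y -> Y i]
nnYiiYinYiYi ⇒ nnhiiYinYiYi   [Y -> h]
nnhiiYinYiYi ⇒ nnhiihinYiYi   [Y -> h]
nnhiihinYiYi ⇒ nnhiihinhiYi   [Y -> h]
nnhiihinhiYi ⇒ nnhiihinhihi   [Y -> h]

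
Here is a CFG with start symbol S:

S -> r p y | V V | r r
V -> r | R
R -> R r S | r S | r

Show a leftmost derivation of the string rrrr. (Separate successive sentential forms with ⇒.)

S ⇒ VV ⇒ RV ⇒ rSV ⇒ rVVV ⇒ rRVV ⇒ rrVV ⇒ rrrV ⇒ rrrr

S ⇒ VV   [S -> V V]
VV ⇒ RV   [V -> R]
RV ⇒ rSV   [R -> r S]
rSV ⇒ rVVV   [S -> V V]
rVVV ⇒ rRVV   [V -> R]
rRVV ⇒ rrVV   [R -> r]
rrVV ⇒ rrrV   [V -> r]
rrrV ⇒ rrrr   [V -> r]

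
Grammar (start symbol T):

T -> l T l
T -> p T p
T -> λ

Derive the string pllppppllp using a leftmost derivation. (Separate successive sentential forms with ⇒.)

T ⇒ pTp   [T -> p T p]
pTp ⇒ plTlp   [T -> l T l]
plTlp ⇒ pllTllp   [T -> l T l]
pllTllp ⇒ pllpTpllp   [T -> p T p]
pllpTpllp ⇒ pllppTppllp   [T -> p T p]
pllppTppllp ⇒ pllppppllp   [T -> λ]

T ⇒ pTp ⇒ plTlp ⇒ pllTllp ⇒ pllpTpllp ⇒ pllppTppllp ⇒ pllppppllp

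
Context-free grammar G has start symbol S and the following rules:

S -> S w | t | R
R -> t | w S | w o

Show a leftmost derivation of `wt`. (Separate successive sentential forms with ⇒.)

S ⇒ R   [S -> R]
R ⇒ wS   [R -> w S]
wS ⇒ wt   [S -> t]

S ⇒ R ⇒ wS ⇒ wt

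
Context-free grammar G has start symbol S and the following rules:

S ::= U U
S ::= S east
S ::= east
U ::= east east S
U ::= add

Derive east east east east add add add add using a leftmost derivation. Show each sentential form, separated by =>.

S => U U => east east S U => east east U U U => east east east east S U U => east east east east U U U U => east east east east add U U U => east east east east add add U U => east east east east add add add U => east east east east add add add add

S => U U   [S ::= U U]
U U => east east S U   [U ::= east east S]
east east S U => east east U U U   [S ::= U U]
east east U U U => east east east east S U U   [U ::= east east S]
east east east east S U U => east east east east U U U U   [S ::= U U]
east east east east U U U U => east east east east add U U U   [U ::= add]
east east east east add U U U => east east east east add add U U   [U ::= add]
east east east east add add U U => east east east east add add add U   [U ::= add]
east east east east add add add U => east east east east add add add add   [U ::= add]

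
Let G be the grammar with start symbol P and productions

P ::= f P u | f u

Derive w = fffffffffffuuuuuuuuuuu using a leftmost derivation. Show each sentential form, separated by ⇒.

P ⇒ fPu   [P ::= f P u]
fPu ⇒ ffPuu   [P ::= f P u]
ffPuu ⇒ fffPuuu   [P ::= f P u]
fffPuuu ⇒ ffffPuuuu   [P ::= f P u]
ffffPuuuu ⇒ fffffPuuuuu   [P ::= f P u]
fffffPuuuuu ⇒ ffffffPuuuuuu   [P ::= f P u]
ffffffPuuuuuu ⇒ fffffffPuuuuuuu   [P ::= f P u]
fffffffPuuuuuuu ⇒ ffffffffPuuuuuuuu   [P ::= f P u]
ffffffffPuuuuuuuu ⇒ fffffffffPuuuuuuuuu   [P ::= f P u]
fffffffffPuuuuuuuuu ⇒ ffffffffffPuuuuuuuuuu   [P ::= f P u]
ffffffffffPuuuuuuuuuu ⇒ fffffffffffuuuuuuuuuuu   [P ::= f u]

P ⇒ fPu ⇒ ffPuu ⇒ fffPuuu ⇒ ffffPuuuu ⇒ fffffPuuuuu ⇒ ffffffPuuuuuu ⇒ fffffffPuuuuuuu ⇒ ffffffffPuuuuuuuu ⇒ fffffffffPuuuuuuuuu ⇒ ffffffffffPuuuuuuuuuu ⇒ fffffffffffuuuuuuuuuuu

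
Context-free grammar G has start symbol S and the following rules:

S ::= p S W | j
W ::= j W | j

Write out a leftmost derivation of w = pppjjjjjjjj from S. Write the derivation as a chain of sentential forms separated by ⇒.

S⇒pSW⇒ppSWW⇒pppSWWW⇒pppjWWW⇒pppjjWW⇒pppjjjWW⇒pppjjjjW⇒pppjjjjjW⇒pppjjjjjjW⇒pppjjjjjjjW⇒pppjjjjjjjj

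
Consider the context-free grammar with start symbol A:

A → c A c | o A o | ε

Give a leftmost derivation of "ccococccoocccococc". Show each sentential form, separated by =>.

A => cAc => ccAcc => ccoAocc => ccocAcocc => ccocoAococc => ccococAcococc => ccococcAccococc => ccococccAcccococc => ccococccoAocccococc => ccococccoocccococc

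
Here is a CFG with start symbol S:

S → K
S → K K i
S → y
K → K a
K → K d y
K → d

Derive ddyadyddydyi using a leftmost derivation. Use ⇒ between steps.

S⇒KKi⇒KdyKi⇒KadyKi⇒KdyadyKi⇒ddyadyKi⇒ddyadyKdyi⇒ddyadyKdydyi⇒ddyadyddydyi

S ⇒ KKi   [S → K K i]
KKi ⇒ KdyKi   [K → K d y]
KdyKi ⇒ KadyKi   [K → K a]
KadyKi ⇒ KdyadyKi   [K → K d y]
KdyadyKi ⇒ ddyadyKi   [K → d]
ddyadyKi ⇒ ddyadyKdyi   [K → K d y]
ddyadyKdyi ⇒ ddyadyKdydyi   [K → K d y]
ddyadyKdydyi ⇒ ddyadyddydyi   [K → d]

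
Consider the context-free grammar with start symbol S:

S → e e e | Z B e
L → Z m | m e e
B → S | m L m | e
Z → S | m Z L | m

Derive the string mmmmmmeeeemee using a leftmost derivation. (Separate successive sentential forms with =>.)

S=>ZBe=>mZLBe=>mSLBe=>mZBeLBe=>mmBeLBe=>mmmLmeLBe=>mmmZmmeLBe=>mmmmmmeLBe=>mmmmmmeZmBe=>mmmmmmeSmBe=>mmmmmmeeeemBe=>mmmmmmeeeemee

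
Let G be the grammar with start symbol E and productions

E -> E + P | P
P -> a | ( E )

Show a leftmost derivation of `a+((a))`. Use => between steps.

E => E+P   [E -> E + P]
E+P => P+P   [E -> P]
P+P => a+P   [P -> a]
a+P => a+(E)   [P -> ( E )]
a+(E) => a+(P)   [E -> P]
a+(P) => a+((E))   [P -> ( E )]
a+((E)) => a+((P))   [E -> P]
a+((P)) => a+((a))   [P -> a]

E=>E+P=>P+P=>a+P=>a+(E)=>a+(P)=>a+((E))=>a+((P))=>a+((a))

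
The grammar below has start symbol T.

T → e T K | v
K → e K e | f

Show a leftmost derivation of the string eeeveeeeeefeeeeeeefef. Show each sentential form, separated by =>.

T=>eTK=>eeTKK=>eeeTKKK=>eeevKKK=>eeeveKeKK=>eeeveeKeeKK=>eeeveeeKeeeKK=>eeeveeeeKeeeeKK=>eeeveeeeeKeeeeeKK=>eeeveeeeeeKeeeeeeKK=>eeeveeeeeefeeeeeeKK=>eeeveeeeeefeeeeeeeKeK=>eeeveeeeeefeeeeeeefeK=>eeeveeeeeefeeeeeeefef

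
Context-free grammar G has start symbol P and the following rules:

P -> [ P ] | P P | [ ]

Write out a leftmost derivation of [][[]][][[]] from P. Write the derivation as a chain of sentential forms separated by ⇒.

P⇒PP⇒PPP⇒PPPP⇒[]PPP⇒[][P]PP⇒[][[]]PP⇒[][[]][]P⇒[][[]][][P]⇒[][[]][][[]]

P ⇒ PP   [P -> P P]
PP ⇒ PPP   [P -> P P]
PPP ⇒ PPPP   [P -> P P]
PPPP ⇒ []PPP   [P -> [ ]]
[]PPP ⇒ [][P]PP   [P -> [ P ]]
[][P]PP ⇒ [][[]]PP   [P -> [ ]]
[][[]]PP ⇒ [][[]][]P   [P -> [ ]]
[][[]][]P ⇒ [][[]][][P]   [P -> [ P ]]
[][[]][][P] ⇒ [][[]][][[]]   [P -> [ ]]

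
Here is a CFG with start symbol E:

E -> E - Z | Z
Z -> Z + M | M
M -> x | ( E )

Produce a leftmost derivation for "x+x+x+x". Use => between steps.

E=>Z=>Z+M=>Z+M+M=>Z+M+M+M=>M+M+M+M=>x+M+M+M=>x+x+M+M=>x+x+x+M=>x+x+x+x

E => Z   [E -> Z]
Z => Z+M   [Z -> Z + M]
Z+M => Z+M+M   [Z -> Z + M]
Z+M+M => Z+M+M+M   [Z -> Z + M]
Z+M+M+M => M+M+M+M   [Z -> M]
M+M+M+M => x+M+M+M   [M -> x]
x+M+M+M => x+x+M+M   [M -> x]
x+x+M+M => x+x+x+M   [M -> x]
x+x+x+M => x+x+x+x   [M -> x]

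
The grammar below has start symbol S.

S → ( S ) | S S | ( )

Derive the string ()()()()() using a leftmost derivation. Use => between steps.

S => SS => SSS => SSSS => SSSSS => ()SSSS => ()()SSS => ()()()SS => ()()()()S => ()()()()()

S => SS   [S → S S]
SS => SSS   [S → S S]
SSS => SSSS   [S → S S]
SSSS => SSSSS   [S → S S]
SSSSS => ()SSSS   [S → ( )]
()SSSS => ()()SSS   [S → ( )]
()()SSS => ()()()SS   [S → ( )]
()()()SS => ()()()()S   [S → ( )]
()()()()S => ()()()()()   [S → ( )]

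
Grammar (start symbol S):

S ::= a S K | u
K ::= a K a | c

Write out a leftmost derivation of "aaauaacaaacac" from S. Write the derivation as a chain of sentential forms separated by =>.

S=>aSK=>aaSKK=>aaaSKKK=>aaauKKK=>aaauaKaKK=>aaauaaKaaKK=>aaauaacaaKK=>aaauaacaaaKaK=>aaauaacaaacaK=>aaauaacaaacac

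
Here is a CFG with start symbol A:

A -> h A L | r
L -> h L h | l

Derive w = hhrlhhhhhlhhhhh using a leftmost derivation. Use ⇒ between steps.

A ⇒ hAL ⇒ hhALL ⇒ hhrLL ⇒ hhrlL ⇒ hhrlhLh ⇒ hhrlhhLhh ⇒ hhrlhhhLhhh ⇒ hhrlhhhhLhhhh ⇒ hhrlhhhhhLhhhhh ⇒ hhrlhhhhhlhhhhh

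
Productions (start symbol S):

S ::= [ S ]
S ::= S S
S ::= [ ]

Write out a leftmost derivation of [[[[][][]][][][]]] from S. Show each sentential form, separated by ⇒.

S ⇒ [S]   [S ::= [ S ]]
[S] ⇒ [[S]]   [S ::= [ S ]]
[[S]] ⇒ [[SS]]   [S ::= S S]
[[SS]] ⇒ [[SSS]]   [S ::= S S]
[[SSS]] ⇒ [[SSSS]]   [S ::= S S]
[[SSSS]] ⇒ [[[S]SSS]]   [S ::= [ S ]]
[[[S]SSS]] ⇒ [[[SS]SSS]]   [S ::= S S]
[[[SS]SSS]] ⇒ [[[SSS]SSS]]   [S ::= S S]
[[[SSS]SSS]] ⇒ [[[[]SS]SSS]]   [S ::= [ ]]
[[[[]SS]SSS]] ⇒ [[[[][]S]SSS]]   [S ::= [ ]]
[[[[][]S]SSS]] ⇒ [[[[][][]]SSS]]   [S ::= [ ]]
[[[[][][]]SSS]] ⇒ [[[[][][]][]SS]]   [S ::= [ ]]
[[[[][][]][]SS]] ⇒ [[[[][][]][][]S]]   [S ::= [ ]]
[[[[][][]][][]S]] ⇒ [[[[][][]][][][]]]   [S ::= [ ]]

S ⇒ [S] ⇒ [[S]] ⇒ [[SS]] ⇒ [[SSS]] ⇒ [[SSSS]] ⇒ [[[S]SSS]] ⇒ [[[SS]SSS]] ⇒ [[[SSS]SSS]] ⇒ [[[[]SS]SSS]] ⇒ [[[[][]S]SSS]] ⇒ [[[[][][]]SSS]] ⇒ [[[[][][]][]SS]] ⇒ [[[[][][]][][]S]] ⇒ [[[[][][]][][][]]]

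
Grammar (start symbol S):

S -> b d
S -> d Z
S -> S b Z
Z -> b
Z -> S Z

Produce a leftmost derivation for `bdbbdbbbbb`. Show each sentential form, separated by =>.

S=>SbZ=>SbZbZ=>bdbZbZ=>bdbSZbZ=>bdbSbZZbZ=>bdbbdbZZbZ=>bdbbdbbZbZ=>bdbbdbbbbZ=>bdbbdbbbbb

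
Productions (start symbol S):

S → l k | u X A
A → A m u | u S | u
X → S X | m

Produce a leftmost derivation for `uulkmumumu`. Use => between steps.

S => uXA => uSXA => uuXAXA => uuSXAXA => uulkXAXA => uulkmAXA => uulkmAmuXA => uulkmumuXA => uulkmumumA => uulkmumumu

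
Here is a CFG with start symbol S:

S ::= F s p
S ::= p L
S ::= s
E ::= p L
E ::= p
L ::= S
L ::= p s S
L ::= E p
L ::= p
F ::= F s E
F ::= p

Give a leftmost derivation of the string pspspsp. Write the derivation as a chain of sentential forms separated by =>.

S => Fsp   [S ::= F s p]
Fsp => FsEsp   [F ::= F s E]
FsEsp => FsEsEsp   [F ::= F s E]
FsEsEsp => psEsEsp   [F ::= p]
psEsEsp => pspsEsp   [E ::= p]
pspsEsp => pspspsp   [E ::= p]

S => Fsp => FsEsp => FsEsEsp => psEsEsp => pspsEsp => pspspsp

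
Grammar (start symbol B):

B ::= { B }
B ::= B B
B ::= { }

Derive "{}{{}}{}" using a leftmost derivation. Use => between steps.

B => BB   [B ::= B B]
BB => BBB   [B ::= B B]
BBB => {}BB   [B ::= { }]
{}BB => {}{B}B   [B ::= { B }]
{}{B}B => {}{{}}B   [B ::= { }]
{}{{}}B => {}{{}}{}   [B ::= { }]

B => BB => BBB => {}BB => {}{B}B => {}{{}}B => {}{{}}{}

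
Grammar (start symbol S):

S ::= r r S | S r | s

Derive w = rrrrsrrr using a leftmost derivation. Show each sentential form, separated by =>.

S => rrS   [S ::= r r S]
rrS => rrSr   [S ::= S r]
rrSr => rrSrr   [S ::= S r]
rrSrr => rrrrSrr   [S ::= r r S]
rrrrSrr => rrrrSrrr   [S ::= S r]
rrrrSrrr => rrrrsrrr   [S ::= s]

S => rrS => rrSr => rrSrr => rrrrSrr => rrrrSrrr => rrrrsrrr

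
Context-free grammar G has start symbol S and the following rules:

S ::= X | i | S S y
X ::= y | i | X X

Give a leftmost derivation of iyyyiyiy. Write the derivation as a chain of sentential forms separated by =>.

S => SSy => SSySy => XSySy => XXSySy => iXSySy => iXXSySy => iXXXSySy => iyXXSySy => iyyXSySy => iyyySySy => iyyyiySy => iyyyiyiy

S => SSy   [S ::= S S y]
SSy => SSySy   [S ::= S S y]
SSySy => XSySy   [S ::= X]
XSySy => XXSySy   [X ::= X X]
XXSySy => iXSySy   [X ::= i]
iXSySy => iXXSySy   [X ::= X X]
iXXSySy => iXXXSySy   [X ::= X X]
iXXXSySy => iyXXSySy   [X ::= y]
iyXXSySy => iyyXSySy   [X ::= y]
iyyXSySy => iyyySySy   [X ::= y]
iyyySySy => iyyyiySy   [S ::= i]
iyyyiySy => iyyyiyiy   [S ::= i]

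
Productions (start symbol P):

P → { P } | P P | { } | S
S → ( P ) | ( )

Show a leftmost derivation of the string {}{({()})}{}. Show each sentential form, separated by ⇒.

P ⇒ PP ⇒ PPP ⇒ {}PP ⇒ {}{P}P ⇒ {}{S}P ⇒ {}{(P)}P ⇒ {}{({P})}P ⇒ {}{({S})}P ⇒ {}{({()})}P ⇒ {}{({()})}{}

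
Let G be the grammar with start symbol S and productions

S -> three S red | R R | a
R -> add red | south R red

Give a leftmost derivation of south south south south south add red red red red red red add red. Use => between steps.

S => R R => south R red R => south south R red red R => south south south R red red red R => south south south south R red red red red R => south south south south south R red red red red red R => south south south south south add red red red red red red R => south south south south south add red red red red red red add red

S => R R   [S -> R R]
R R => south R red R   [R -> south R red]
south R red R => south south R red red R   [R -> south R red]
south south R red red R => south south south R red red red R   [R -> south R red]
south south south R red red red R => south south south south R red red red red R   [R -> south R red]
south south south south R red red red red R => south south south south south R red red red red red R   [R -> south R red]
south south south south south R red red red red red R => south south south south south add red red red red red red R   [R -> add red]
south south south south south add red red red red red red R => south south south south south add red red red red red red add red   [R -> add red]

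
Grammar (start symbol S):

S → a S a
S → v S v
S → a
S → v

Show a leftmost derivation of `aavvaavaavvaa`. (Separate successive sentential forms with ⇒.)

S ⇒ aSa ⇒ aaSaa ⇒ aavSvaa ⇒ aavvSvvaa ⇒ aavvaSavvaa ⇒ aavvaaSaavvaa ⇒ aavvaavaavvaa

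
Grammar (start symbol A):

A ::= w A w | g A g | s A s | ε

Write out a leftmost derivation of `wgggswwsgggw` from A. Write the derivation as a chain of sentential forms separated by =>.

A => wAw => wgAgw => wggAggw => wgggAgggw => wgggsAsgggw => wgggswAwsgggw => wgggswwsgggw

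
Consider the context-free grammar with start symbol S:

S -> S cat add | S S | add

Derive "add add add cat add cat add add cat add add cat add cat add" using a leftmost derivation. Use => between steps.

S => S cat add => S cat add cat add => S S cat add cat add => S S S cat add cat add => S S S S cat add cat add => S S S S S cat add cat add => add S S S S cat add cat add => add add S S S cat add cat add => add add S cat add S S cat add cat add => add add S cat add cat add S S cat add cat add => add add add cat add cat add S S cat add cat add => add add add cat add cat add S cat add S cat add cat add => add add add cat add cat add add cat add S cat add cat add => add add add cat add cat add add cat add add cat add cat add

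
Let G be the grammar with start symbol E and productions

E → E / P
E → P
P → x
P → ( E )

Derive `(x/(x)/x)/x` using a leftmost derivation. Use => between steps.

E => E/P   [E → E / P]
E/P => P/P   [E → P]
P/P => (E)/P   [P → ( E )]
(E)/P => (E/P)/P   [E → E / P]
(E/P)/P => (E/P/P)/P   [E → E / P]
(E/P/P)/P => (P/P/P)/P   [E → P]
(P/P/P)/P => (x/P/P)/P   [P → x]
(x/P/P)/P => (x/(E)/P)/P   [P → ( E )]
(x/(E)/P)/P => (x/(P)/P)/P   [E → P]
(x/(P)/P)/P => (x/(x)/P)/P   [P → x]
(x/(x)/P)/P => (x/(x)/x)/P   [P → x]
(x/(x)/x)/P => (x/(x)/x)/x   [P → x]

E=>E/P=>P/P=>(E)/P=>(E/P)/P=>(E/P/P)/P=>(P/P/P)/P=>(x/P/P)/P=>(x/(E)/P)/P=>(x/(P)/P)/P=>(x/(x)/P)/P=>(x/(x)/x)/P=>(x/(x)/x)/x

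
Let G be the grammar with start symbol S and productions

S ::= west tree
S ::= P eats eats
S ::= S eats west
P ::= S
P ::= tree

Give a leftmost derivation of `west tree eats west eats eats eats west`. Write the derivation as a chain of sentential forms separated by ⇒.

S ⇒ S eats west ⇒ P eats eats eats west ⇒ S eats eats eats west ⇒ S eats west eats eats eats west ⇒ west tree eats west eats eats eats west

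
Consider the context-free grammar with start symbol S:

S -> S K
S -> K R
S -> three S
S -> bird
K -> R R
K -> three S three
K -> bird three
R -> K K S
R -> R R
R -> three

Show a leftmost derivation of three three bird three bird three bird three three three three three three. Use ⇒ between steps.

S ⇒ K R ⇒ three S three R ⇒ three K R three R ⇒ three three S three R three R ⇒ three three K R three R three R ⇒ three three R R R three R three R ⇒ three three K K S R R three R three R ⇒ three three bird three K S R R three R three R ⇒ three three bird three bird three S R R three R three R ⇒ three three bird three bird three bird R R three R three R ⇒ three three bird three bird three bird three R three R three R ⇒ three three bird three bird three bird three three three R three R ⇒ three three bird three bird three bird three three three three three R ⇒ three three bird three bird three bird three three three three three three

S ⇒ K R   [S -> K R]
K R ⇒ three S three R   [K -> three S three]
three S three R ⇒ three K R three R   [S -> K R]
three K R three R ⇒ three three S three R three R   [K -> three S three]
three three S three R three R ⇒ three three K R three R three R   [S -> K R]
three three K R three R three R ⇒ three three R R R three R three R   [K -> R R]
three three R R R three R three R ⇒ three three K K S R R three R three R   [R -> K K S]
three three K K S R R three R three R ⇒ three three bird three K S R R three R three R   [K -> bird three]
three three bird three K S R R three R three R ⇒ three three bird three bird three S R R three R three R   [K -> bird three]
three three bird three bird three S R R three R three R ⇒ three three bird three bird three bird R R three R three R   [S -> bird]
three three bird three bird three bird R R three R three R ⇒ three three bird three bird three bird three R three R three R   [R -> three]
three three bird three bird three bird three R three R three R ⇒ three three bird three bird three bird three three three R three R   [R -> three]
three three bird three bird three bird three three three R three R ⇒ three three bird three bird three bird three three three three three R   [R -> three]
three three bird three bird three bird three three three three three R ⇒ three three bird three bird three bird three three three three three three   [R -> three]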